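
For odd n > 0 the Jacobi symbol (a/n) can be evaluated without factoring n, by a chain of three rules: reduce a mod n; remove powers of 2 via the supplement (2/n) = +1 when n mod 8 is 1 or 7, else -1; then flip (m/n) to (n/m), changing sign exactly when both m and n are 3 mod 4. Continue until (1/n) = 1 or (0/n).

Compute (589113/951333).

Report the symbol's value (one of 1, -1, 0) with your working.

reciprocity: (589113/951333) = +1·(951333/589113) since 589113 mod 4 = 1, 951333 mod 4 = 1; sign now +1
(951333/589113) = (362220/589113)   [reduce mod 589113]
362220 = 2^2·90555; (2/589113) = +1 since 589113 mod 8 = 1, so (362220/589113) = (+1)^2·(90555/589113); sign now +1
reciprocity: (90555/589113) = +1·(589113/90555) since 90555 mod 4 = 3, 589113 mod 4 = 1; sign now +1
(589113/90555) = (45783/90555)   [reduce mod 90555]
reciprocity: (45783/90555) = -1·(90555/45783) since 45783 mod 4 = 3, 90555 mod 4 = 3; sign now -1
(90555/45783) = (44772/45783)   [reduce mod 45783]
44772 = 2^2·11193; (2/45783) = +1 since 45783 mod 8 = 7, so (44772/45783) = (+1)^2·(11193/45783); sign now -1
reciprocity: (11193/45783) = +1·(45783/11193) since 11193 mod 4 = 1, 45783 mod 4 = 3; sign now -1
(45783/11193) = (1011/11193)   [reduce mod 11193]
reciprocity: (1011/11193) = +1·(11193/1011) since 1011 mod 4 = 3, 11193 mod 4 = 1; sign now -1
(11193/1011) = (72/1011)   [reduce mod 1011]
72 = 2^3·9; (2/1011) = -1 since 1011 mod 8 = 3, so (72/1011) = (-1)^3·(9/1011); sign now +1
reciprocity: (9/1011) = +1·(1011/9) since 9 mod 4 = 1, 1011 mod 4 = 3; sign now +1
(1011/9) = (3/9)   [reduce mod 9]
reciprocity: (3/9) = +1·(9/3) since 3 mod 4 = 3, 9 mod 4 = 1; sign now +1
(9/3) = (0/3)   [reduce mod 3]
(0/3) = 0   [gcd(a, n) > 1]; final value = 0

0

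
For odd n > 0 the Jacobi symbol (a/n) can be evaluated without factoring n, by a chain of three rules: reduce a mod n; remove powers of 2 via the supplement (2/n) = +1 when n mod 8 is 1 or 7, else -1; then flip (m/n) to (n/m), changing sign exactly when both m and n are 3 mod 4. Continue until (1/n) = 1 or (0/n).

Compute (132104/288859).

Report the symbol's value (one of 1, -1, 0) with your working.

132104 = 2^3·16513; (2/288859) = -1 since 288859 mod 8 = 3, so (132104/288859) = (-1)^3·(16513/288859); sign now -1
reciprocity: (16513/288859) = +1·(288859/16513) since 16513 mod 4 = 1, 288859 mod 4 = 3; sign now -1
(288859/16513) = (8138/16513)   [reduce mod 16513]
8138 = 2^1·4069; (2/16513) = +1 since 16513 mod 8 = 1, so (8138/16513) = (+1)^1·(4069/16513); sign now -1
reciprocity: (4069/16513) = +1·(16513/4069) since 4069 mod 4 = 1, 16513 mod 4 = 1; sign now -1
(16513/4069) = (237/4069)   [reduce mod 4069]
reciprocity: (237/4069) = +1·(4069/237) since 237 mod 4 = 1, 4069 mod 4 = 1; sign now -1
(4069/237) = (40/237)   [reduce mod 237]
40 = 2^3·5; (2/237) = -1 since 237 mod 8 = 5, so (40/237) = (-1)^3·(5/237); sign now +1
reciprocity: (5/237) = +1·(237/5) since 5 mod 4 = 1, 237 mod 4 = 1; sign now +1
(237/5) = (2/5)   [reduce mod 5]
2 = 2^1·1; (2/5) = -1 since 5 mod 8 = 5, so (2/5) = (-1)^1·(1/5); sign now -1
(1/5) = 1; final value = sign = -1

-1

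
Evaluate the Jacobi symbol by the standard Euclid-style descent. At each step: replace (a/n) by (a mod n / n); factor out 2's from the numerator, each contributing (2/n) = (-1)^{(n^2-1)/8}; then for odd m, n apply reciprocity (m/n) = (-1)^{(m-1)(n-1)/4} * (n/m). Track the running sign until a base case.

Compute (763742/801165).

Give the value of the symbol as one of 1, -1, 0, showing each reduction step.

-1

763742 = 2^1·381871; (2/801165) = -1 since 801165 mod 8 = 5, so (763742/801165) = (-1)^1·(381871/801165); sign now -1
reciprocity: (381871/801165) = +1·(801165/381871) since 381871 mod 4 = 3, 801165 mod 4 = 1; sign now -1
(801165/381871) = (37423/381871)   [reduce mod 381871]
reciprocity: (37423/381871) = -1·(381871/37423) since 37423 mod 4 = 3, 381871 mod 4 = 3; sign now +1
(381871/37423) = (7641/37423)   [reduce mod 37423]
reciprocity: (7641/37423) = +1·(37423/7641) since 7641 mod 4 = 1, 37423 mod 4 = 3; sign now +1
(37423/7641) = (6859/7641)   [reduce mod 7641]
reciprocity: (6859/7641) = +1·(7641/6859) since 6859 mod 4 = 3, 7641 mod 4 = 1; sign now +1
(7641/6859) = (782/6859)   [reduce mod 6859]
782 = 2^1·391; (2/6859) = -1 since 6859 mod 8 = 3, so (782/6859) = (-1)^1·(391/6859); sign now -1
reciprocity: (391/6859) = -1·(6859/391) since 391 mod 4 = 3, 6859 mod 4 = 3; sign now +1
(6859/391) = (212/391)   [reduce mod 391]
212 = 2^2·53; (2/391) = +1 since 391 mod 8 = 7, so (212/391) = (+1)^2·(53/391); sign now +1
reciprocity: (53/391) = +1·(391/53) since 53 mod 4 = 1, 391 mod 4 = 3; sign now +1
(391/53) = (20/53)   [reduce mod 53]
20 = 2^2·5; (2/53) = -1 since 53 mod 8 = 5, so (20/53) = (-1)^2·(5/53); sign now +1
reciprocity: (5/53) = +1·(53/5) since 5 mod 4 = 1, 53 mod 4 = 1; sign now +1
(53/5) = (3/5)   [reduce mod 5]
reciprocity: (3/5) = +1·(5/3) since 3 mod 4 = 3, 5 mod 4 = 1; sign now +1
(5/3) = (2/3)   [reduce mod 3]
2 = 2^1·1; (2/3) = -1 since 3 mod 8 = 3, so (2/3) = (-1)^1·(1/3); sign now -1
(1/3) = 1; final value = sign = -1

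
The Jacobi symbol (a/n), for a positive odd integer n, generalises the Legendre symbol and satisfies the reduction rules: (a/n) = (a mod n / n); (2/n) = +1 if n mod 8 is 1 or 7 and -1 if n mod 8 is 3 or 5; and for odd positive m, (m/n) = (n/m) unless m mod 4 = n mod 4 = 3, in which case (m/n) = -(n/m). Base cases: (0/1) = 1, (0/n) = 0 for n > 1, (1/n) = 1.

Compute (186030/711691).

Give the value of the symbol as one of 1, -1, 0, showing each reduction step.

-1

factor out 2^1: 186030 = 2^1·93015; with 711691 mod 8 = 3, (2/711691) = -1; sign now -1; continue with (93015/711691)
flip (93015/711691) -> (711691/93015): both odd, 93015 mod 4 = 3, 711691 mod 4 = 3, so the flip contributes -1; sign now +1
(711691/93015): 711691 mod 93015 = 60586, so (711691/93015) = (60586/93015)
factor out 2^1: 60586 = 2^1·30293; with 93015 mod 8 = 7, (2/93015) = +1; sign now +1; continue with (30293/93015)
flip (30293/93015) -> (93015/30293): both odd, 30293 mod 4 = 1, 93015 mod 4 = 3, so the flip contributes +1; sign now +1
(93015/30293): 93015 mod 30293 = 2136, so (93015/30293) = (2136/30293)
factor out 2^3: 2136 = 2^3·267; with 30293 mod 8 = 5, (2/30293) = -1; sign now -1; continue with (267/30293)
flip (267/30293) -> (30293/267): both odd, 267 mod 4 = 3, 30293 mod 4 = 1, so the flip contributes +1; sign now -1
(30293/267): 30293 mod 267 = 122, so (30293/267) = (122/267)
factor out 2^1: 122 = 2^1·61; with 267 mod 8 = 3, (2/267) = -1; sign now +1; continue with (61/267)
flip (61/267) -> (267/61): both odd, 61 mod 4 = 1, 267 mod 4 = 3, so the flip contributes +1; sign now +1
(267/61): 267 mod 61 = 23, so (267/61) = (23/61)
flip (23/61) -> (61/23): both odd, 23 mod 4 = 3, 61 mod 4 = 1, so the flip contributes +1; sign now +1
(61/23): 61 mod 23 = 15, so (61/23) = (15/23)
flip (15/23) -> (23/15): both odd, 15 mod 4 = 3, 23 mod 4 = 3, so the flip contributes -1; sign now -1
(23/15): 23 mod 15 = 8, so (23/15) = (8/15)
factor out 2^3: 8 = 2^3·1; with 15 mod 8 = 7, (2/15) = +1; sign now -1; continue with (1/15)
reached (1/15) = 1, so the symbol is -1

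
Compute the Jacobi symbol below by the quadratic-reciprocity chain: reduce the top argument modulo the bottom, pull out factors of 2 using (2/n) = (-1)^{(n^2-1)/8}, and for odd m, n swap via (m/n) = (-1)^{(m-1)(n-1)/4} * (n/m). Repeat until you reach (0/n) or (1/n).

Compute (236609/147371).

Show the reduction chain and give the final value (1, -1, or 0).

(236609/147371) = (89238/147371)   [reduce mod 147371]
89238 = 2^1·44619; (2/147371) = -1 since 147371 mod 8 = 3, so (89238/147371) = (-1)^1·(44619/147371); sign now -1
reciprocity: (44619/147371) = -1·(147371/44619) since 44619 mod 4 = 3, 147371 mod 4 = 3; sign now +1
(147371/44619) = (13514/44619)   [reduce mod 44619]
13514 = 2^1·6757; (2/44619) = -1 since 44619 mod 8 = 3, so (13514/44619) = (-1)^1·(6757/44619); sign now -1
reciprocity: (6757/44619) = +1·(44619/6757) since 6757 mod 4 = 1, 44619 mod 4 = 3; sign now -1
(44619/6757) = (4077/6757)   [reduce mod 6757]
reciprocity: (4077/6757) = +1·(6757/4077) since 4077 mod 4 = 1, 6757 mod 4 = 1; sign now -1
(6757/4077) = (2680/4077)   [reduce mod 4077]
2680 = 2^3·335; (2/4077) = -1 since 4077 mod 8 = 5, so (2680/4077) = (-1)^3·(335/4077); sign now +1
reciprocity: (335/4077) = +1·(4077/335) since 335 mod 4 = 3, 4077 mod 4 = 1; sign now +1
(4077/335) = (57/335)   [reduce mod 335]
reciprocity: (57/335) = +1·(335/57) since 57 mod 4 = 1, 335 mod 4 = 3; sign now +1
(335/57) = (50/57)   [reduce mod 57]
50 = 2^1·25; (2/57) = +1 since 57 mod 8 = 1, so (50/57) = (+1)^1·(25/57); sign now +1
reciprocity: (25/57) = +1·(57/25) since 25 mod 4 = 1, 57 mod 4 = 1; sign now +1
(57/25) = (7/25)   [reduce mod 25]
reciprocity: (7/25) = +1·(25/7) since 7 mod 4 = 3, 25 mod 4 = 1; sign now +1
(25/7) = (4/7)   [reduce mod 7]
4 = 2^2·1; (2/7) = +1 since 7 mod 8 = 7, so (4/7) = (+1)^2·(1/7); sign now +1
(1/7) = 1; final value = sign = +1

1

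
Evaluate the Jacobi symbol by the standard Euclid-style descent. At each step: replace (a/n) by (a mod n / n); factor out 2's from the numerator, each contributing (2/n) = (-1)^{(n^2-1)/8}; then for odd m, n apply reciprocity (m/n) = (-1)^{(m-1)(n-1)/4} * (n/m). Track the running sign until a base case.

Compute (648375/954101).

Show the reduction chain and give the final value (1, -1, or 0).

reciprocity: (648375/954101) = +1·(954101/648375) since 648375 mod 4 = 3, 954101 mod 4 = 1; sign now +1
(954101/648375) = (305726/648375)   [reduce mod 648375]
305726 = 2^1·152863; (2/648375) = +1 since 648375 mod 8 = 7, so (305726/648375) = (+1)^1·(152863/648375); sign now +1
reciprocity: (152863/648375) = -1·(648375/152863) since 152863 mod 4 = 3, 648375 mod 4 = 3; sign now -1
(648375/152863) = (36923/152863)   [reduce mod 152863]
reciprocity: (36923/152863) = -1·(152863/36923) since 36923 mod 4 = 3, 152863 mod 4 = 3; sign now +1
(152863/36923) = (5171/36923)   [reduce mod 36923]
reciprocity: (5171/36923) = -1·(36923/5171) since 5171 mod 4 = 3, 36923 mod 4 = 3; sign now -1
(36923/5171) = (726/5171)   [reduce mod 5171]
726 = 2^1·363; (2/5171) = -1 since 5171 mod 8 = 3, so (726/5171) = (-1)^1·(363/5171); sign now +1
reciprocity: (363/5171) = -1·(5171/363) since 363 mod 4 = 3, 5171 mod 4 = 3; sign now -1
(5171/363) = (89/363)   [reduce mod 363]
reciprocity: (89/363) = +1·(363/89) since 89 mod 4 = 1, 363 mod 4 = 3; sign now -1
(363/89) = (7/89)   [reduce mod 89]
reciprocity: (7/89) = +1·(89/7) since 7 mod 4 = 3, 89 mod 4 = 1; sign now -1
(89/7) = (5/7)   [reduce mod 7]
reciprocity: (5/7) = +1·(7/5) since 5 mod 4 = 1, 7 mod 4 = 3; sign now -1
(7/5) = (2/5)   [reduce mod 5]
2 = 2^1·1; (2/5) = -1 since 5 mod 8 = 5, so (2/5) = (-1)^1·(1/5); sign now +1
(1/5) = 1; final value = sign = +1

1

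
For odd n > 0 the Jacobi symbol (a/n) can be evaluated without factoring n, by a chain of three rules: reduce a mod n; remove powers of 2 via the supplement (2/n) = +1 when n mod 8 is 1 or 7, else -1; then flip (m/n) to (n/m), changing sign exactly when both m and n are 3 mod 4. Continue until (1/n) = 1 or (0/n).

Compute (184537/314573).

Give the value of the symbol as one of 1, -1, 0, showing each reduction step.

reciprocity: (184537/314573) = +1·(314573/184537) since 184537 mod 4 = 1, 314573 mod 4 = 1; sign now +1
(314573/184537) = (130036/184537)   [reduce mod 184537]
130036 = 2^2·32509; (2/184537) = +1 since 184537 mod 8 = 1, so (130036/184537) = (+1)^2·(32509/184537); sign now +1
reciprocity: (32509/184537) = +1·(184537/32509) since 32509 mod 4 = 1, 184537 mod 4 = 1; sign now +1
(184537/32509) = (21992/32509)   [reduce mod 32509]
21992 = 2^3·2749; (2/32509) = -1 since 32509 mod 8 = 5, so (21992/32509) = (-1)^3·(2749/32509); sign now -1
reciprocity: (2749/32509) = +1·(32509/2749) since 2749 mod 4 = 1, 32509 mod 4 = 1; sign now -1
(32509/2749) = (2270/2749)   [reduce mod 2749]
2270 = 2^1·1135; (2/2749) = -1 since 2749 mod 8 = 5, so (2270/2749) = (-1)^1·(1135/2749); sign now +1
reciprocity: (1135/2749) = +1·(2749/1135) since 1135 mod 4 = 3, 2749 mod 4 = 1; sign now +1
(2749/1135) = (479/1135)   [reduce mod 1135]
reciprocity: (479/1135) = -1·(1135/479) since 479 mod 4 = 3, 1135 mod 4 = 3; sign now -1
(1135/479) = (177/479)   [reduce mod 479]
reciprocity: (177/479) = +1·(479/177) since 177 mod 4 = 1, 479 mod 4 = 3; sign now -1
(479/177) = (125/177)   [reduce mod 177]
reciprocity: (125/177) = +1·(177/125) since 125 mod 4 = 1, 177 mod 4 = 1; sign now -1
(177/125) = (52/125)   [reduce mod 125]
52 = 2^2·13; (2/125) = -1 since 125 mod 8 = 5, so (52/125) = (-1)^2·(13/125); sign now -1
reciprocity: (13/125) = +1·(125/13) since 13 mod 4 = 1, 125 mod 4 = 1; sign now -1
(125/13) = (8/13)   [reduce mod 13]
8 = 2^3·1; (2/13) = -1 since 13 mod 8 = 5, so (8/13) = (-1)^3·(1/13); sign now +1
(1/13) = 1; final value = sign = +1

1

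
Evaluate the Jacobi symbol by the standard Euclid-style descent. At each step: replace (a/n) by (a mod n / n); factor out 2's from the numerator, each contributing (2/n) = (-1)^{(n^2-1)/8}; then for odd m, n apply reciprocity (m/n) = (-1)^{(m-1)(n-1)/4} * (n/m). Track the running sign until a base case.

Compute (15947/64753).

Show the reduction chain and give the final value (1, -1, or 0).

reciprocity: (15947/64753) = +1·(64753/15947) since 15947 mod 4 = 3, 64753 mod 4 = 1; sign now +1
(64753/15947) = (965/15947)   [reduce mod 15947]
reciprocity: (965/15947) = +1·(15947/965) since 965 mod 4 = 1, 15947 mod 4 = 3; sign now +1
(15947/965) = (507/965)   [reduce mod 965]
reciprocity: (507/965) = +1·(965/507) since 507 mod 4 = 3, 965 mod 4 = 1; sign now +1
(965/507) = (458/507)   [reduce mod 507]
458 = 2^1·229; (2/507) = -1 since 507 mod 8 = 3, so (458/507) = (-1)^1·(229/507); sign now -1
reciprocity: (229/507) = +1·(507/229) since 229 mod 4 = 1, 507 mod 4 = 3; sign now -1
(507/229) = (49/229)   [reduce mod 229]
reciprocity: (49/229) = +1·(229/49) since 49 mod 4 = 1, 229 mod 4 = 1; sign now -1
(229/49) = (33/49)   [reduce mod 49]
reciprocity: (33/49) = +1·(49/33) since 33 mod 4 = 1, 49 mod 4 = 1; sign now -1
(49/33) = (16/33)   [reduce mod 33]
16 = 2^4·1; (2/33) = +1 since 33 mod 8 = 1, so (16/33) = (+1)^4·(1/33); sign now -1
(1/33) = 1; final value = sign = -1

-1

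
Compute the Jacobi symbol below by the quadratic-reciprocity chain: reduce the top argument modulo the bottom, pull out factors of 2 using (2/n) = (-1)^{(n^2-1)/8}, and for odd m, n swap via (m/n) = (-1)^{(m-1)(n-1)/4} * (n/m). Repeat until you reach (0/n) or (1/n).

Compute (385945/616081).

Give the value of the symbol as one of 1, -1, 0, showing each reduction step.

flip (385945/616081) -> (616081/385945): both odd, 385945 mod 4 = 1, 616081 mod 4 = 1, so the flip contributes +1; sign now +1
(616081/385945): 616081 mod 385945 = 230136, so (616081/385945) = (230136/385945)
factor out 2^3: 230136 = 2^3·28767; with 385945 mod 8 = 1, (2/385945) = +1; sign now +1; continue with (28767/385945)
flip (28767/385945) -> (385945/28767): both odd, 28767 mod 4 = 3, 385945 mod 4 = 1, so the flip contributes +1; sign now +1
(385945/28767): 385945 mod 28767 = 11974, so (385945/28767) = (11974/28767)
factor out 2^1: 11974 = 2^1·5987; with 28767 mod 8 = 7, (2/28767) = +1; sign now +1; continue with (5987/28767)
flip (5987/28767) -> (28767/5987): both odd, 5987 mod 4 = 3, 28767 mod 4 = 3, so the flip contributes -1; sign now -1
(28767/5987): 28767 mod 5987 = 4819, so (28767/5987) = (4819/5987)
flip (4819/5987) -> (5987/4819): both odd, 4819 mod 4 = 3, 5987 mod 4 = 3, so the flip contributes -1; sign now +1
(5987/4819): 5987 mod 4819 = 1168, so (5987/4819) = (1168/4819)
factor out 2^4: 1168 = 2^4·73; with 4819 mod 8 = 3, (2/4819) = -1; sign now +1; continue with (73/4819)
flip (73/4819) -> (4819/73): both odd, 73 mod 4 = 1, 4819 mod 4 = 3, so the flip contributes +1; sign now +1
(4819/73): 4819 mod 73 = 1, so (4819/73) = (1/73)
reached (1/73) = 1, so the symbol is +1

1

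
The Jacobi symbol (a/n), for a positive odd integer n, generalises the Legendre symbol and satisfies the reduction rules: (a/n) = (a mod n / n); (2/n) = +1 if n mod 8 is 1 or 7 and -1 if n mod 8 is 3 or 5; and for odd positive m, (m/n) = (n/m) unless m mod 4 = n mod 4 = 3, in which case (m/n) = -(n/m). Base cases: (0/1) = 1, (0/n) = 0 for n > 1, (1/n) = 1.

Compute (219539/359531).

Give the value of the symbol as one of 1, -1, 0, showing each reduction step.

reciprocity: (219539/359531) = -1·(359531/219539) since 219539 mod 4 = 3, 359531 mod 4 = 3; sign now -1
(359531/219539) = (139992/219539)   [reduce mod 219539]
139992 = 2^3·17499; (2/219539) = -1 since 219539 mod 8 = 3, so (139992/219539) = (-1)^3·(17499/219539); sign now +1
reciprocity: (17499/219539) = -1·(219539/17499) since 17499 mod 4 = 3, 219539 mod 4 = 3; sign now -1
(219539/17499) = (9551/17499)   [reduce mod 17499]
reciprocity: (9551/17499) = -1·(17499/9551) since 9551 mod 4 = 3, 17499 mod 4 = 3; sign now +1
(17499/9551) = (7948/9551)   [reduce mod 9551]
7948 = 2^2·1987; (2/9551) = +1 since 9551 mod 8 = 7, so (7948/9551) = (+1)^2·(1987/9551); sign now +1
reciprocity: (1987/9551) = -1·(9551/1987) since 1987 mod 4 = 3, 9551 mod 4 = 3; sign now -1
(9551/1987) = (1603/1987)   [reduce mod 1987]
reciprocity: (1603/1987) = -1·(1987/1603) since 1603 mod 4 = 3, 1987 mod 4 = 3; sign now +1
(1987/1603) = (384/1603)   [reduce mod 1603]
384 = 2^7·3; (2/1603) = -1 since 1603 mod 8 = 3, so (384/1603) = (-1)^7·(3/1603); sign now -1
reciprocity: (3/1603) = -1·(1603/3) since 3 mod 4 = 3, 1603 mod 4 = 3; sign now +1
(1603/3) = (1/3)   [reduce mod 3]
(1/3) = 1; final value = sign = +1

1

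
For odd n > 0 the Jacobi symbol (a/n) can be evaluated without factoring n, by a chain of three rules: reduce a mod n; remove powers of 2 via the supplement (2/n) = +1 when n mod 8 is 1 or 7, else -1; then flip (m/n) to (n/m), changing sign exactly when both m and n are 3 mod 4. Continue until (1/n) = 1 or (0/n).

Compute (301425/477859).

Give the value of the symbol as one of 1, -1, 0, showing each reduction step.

flip (301425/477859) -> (477859/301425): both odd, 301425 mod 4 = 1, 477859 mod 4 = 3, so the flip contributes +1; sign now +1
(477859/301425): 477859 mod 301425 = 176434, so (477859/301425) = (176434/301425)
factor out 2^1: 176434 = 2^1·88217; with 301425 mod 8 = 1, (2/301425) = +1; sign now +1; continue with (88217/301425)
flip (88217/301425) -> (301425/88217): both odd, 88217 mod 4 = 1, 301425 mod 4 = 1, so the flip contributes +1; sign now +1
(301425/88217): 301425 mod 88217 = 36774, so (301425/88217) = (36774/88217)
factor out 2^1: 36774 = 2^1·18387; with 88217 mod 8 = 1, (2/88217) = +1; sign now +1; continue with (18387/88217)
flip (18387/88217) -> (88217/18387): both odd, 18387 mod 4 = 3, 88217 mod 4 = 1, so the flip contributes +1; sign now +1
(88217/18387): 88217 mod 18387 = 14669, so (88217/18387) = (14669/18387)
flip (14669/18387) -> (18387/14669): both odd, 14669 mod 4 = 1, 18387 mod 4 = 3, so the flip contributes +1; sign now +1
(18387/14669): 18387 mod 14669 = 3718, so (18387/14669) = (3718/14669)
factor out 2^1: 3718 = 2^1·1859; with 14669 mod 8 = 5, (2/14669) = -1; sign now -1; continue with (1859/14669)
flip (1859/14669) -> (14669/1859): both odd, 1859 mod 4 = 3, 14669 mod 4 = 1, so the flip contributes +1; sign now -1
(14669/1859): 14669 mod 1859 = 1656, so (14669/1859) = (1656/1859)
factor out 2^3: 1656 = 2^3·207; with 1859 mod 8 = 3, (2/1859) = -1; sign now +1; continue with (207/1859)
flip (207/1859) -> (1859/207): both odd, 207 mod 4 = 3, 1859 mod 4 = 3, so the flip contributes -1; sign now -1
(1859/207): 1859 mod 207 = 203, so (1859/207) = (203/207)
flip (203/207) -> (207/203): both odd, 203 mod 4 = 3, 207 mod 4 = 3, so the flip contributes -1; sign now +1
(207/203): 207 mod 203 = 4, so (207/203) = (4/203)
factor out 2^2: 4 = 2^2·1; with 203 mod 8 = 3, (2/203) = -1; sign now +1; continue with (1/203)
reached (1/203) = 1, so the symbol is +1

1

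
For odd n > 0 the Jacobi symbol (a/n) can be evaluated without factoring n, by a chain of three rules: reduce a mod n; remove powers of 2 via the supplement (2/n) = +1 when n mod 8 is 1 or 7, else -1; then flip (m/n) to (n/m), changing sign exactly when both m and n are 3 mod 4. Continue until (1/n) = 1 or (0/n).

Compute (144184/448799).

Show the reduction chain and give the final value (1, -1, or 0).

1

144184 = 2^3·18023; (2/448799) = +1 since 448799 mod 8 = 7, so (144184/448799) = (+1)^3·(18023/448799); sign now +1
reciprocity: (18023/448799) = -1·(448799/18023) since 18023 mod 4 = 3, 448799 mod 4 = 3; sign now -1
(448799/18023) = (16247/18023)   [reduce mod 18023]
reciprocity: (16247/18023) = -1·(18023/16247) since 16247 mod 4 = 3, 18023 mod 4 = 3; sign now +1
(18023/16247) = (1776/16247)   [reduce mod 16247]
1776 = 2^4·111; (2/16247) = +1 since 16247 mod 8 = 7, so (1776/16247) = (+1)^4·(111/16247); sign now +1
reciprocity: (111/16247) = -1·(16247/111) since 111 mod 4 = 3, 16247 mod 4 = 3; sign now -1
(16247/111) = (41/111)   [reduce mod 111]
reciprocity: (41/111) = +1·(111/41) since 41 mod 4 = 1, 111 mod 4 = 3; sign now -1
(111/41) = (29/41)   [reduce mod 41]
reciprocity: (29/41) = +1·(41/29) since 29 mod 4 = 1, 41 mod 4 = 1; sign now -1
(41/29) = (12/29)   [reduce mod 29]
12 = 2^2·3; (2/29) = -1 since 29 mod 8 = 5, so (12/29) = (-1)^2·(3/29); sign now -1
reciprocity: (3/29) = +1·(29/3) since 3 mod 4 = 3, 29 mod 4 = 1; sign now -1
(29/3) = (2/3)   [reduce mod 3]
2 = 2^1·1; (2/3) = -1 since 3 mod 8 = 3, so (2/3) = (-1)^1·(1/3); sign now +1
(1/3) = 1; final value = sign = +1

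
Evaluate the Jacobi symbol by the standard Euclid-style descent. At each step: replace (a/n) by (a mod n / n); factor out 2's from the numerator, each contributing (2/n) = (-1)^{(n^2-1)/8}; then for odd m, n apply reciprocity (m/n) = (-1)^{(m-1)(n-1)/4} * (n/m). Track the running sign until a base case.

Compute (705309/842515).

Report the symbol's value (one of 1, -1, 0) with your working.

reciprocity: (705309/842515) = +1·(842515/705309) since 705309 mod 4 = 1, 842515 mod 4 = 3; sign now +1
(842515/705309) = (137206/705309)   [reduce mod 705309]
137206 = 2^1·68603; (2/705309) = -1 since 705309 mod 8 = 5, so (137206/705309) = (-1)^1·(68603/705309); sign now -1
reciprocity: (68603/705309) = +1·(705309/68603) since 68603 mod 4 = 3, 705309 mod 4 = 1; sign now -1
(705309/68603) = (19279/68603)   [reduce mod 68603]
reciprocity: (19279/68603) = -1·(68603/19279) since 19279 mod 4 = 3, 68603 mod 4 = 3; sign now +1
(68603/19279) = (10766/19279)   [reduce mod 19279]
10766 = 2^1·5383; (2/19279) = +1 since 19279 mod 8 = 7, so (10766/19279) = (+1)^1·(5383/19279); sign now +1
reciprocity: (5383/19279) = -1·(19279/5383) since 5383 mod 4 = 3, 19279 mod 4 = 3; sign now -1
(19279/5383) = (3130/5383)   [reduce mod 5383]
3130 = 2^1·1565; (2/5383) = +1 since 5383 mod 8 = 7, so (3130/5383) = (+1)^1·(1565/5383); sign now -1
reciprocity: (1565/5383) = +1·(5383/1565) since 1565 mod 4 = 1, 5383 mod 4 = 3; sign now -1
(5383/1565) = (688/1565)   [reduce mod 1565]
688 = 2^4·43; (2/1565) = -1 since 1565 mod 8 = 5, so (688/1565) = (-1)^4·(43/1565); sign now -1
reciprocity: (43/1565) = +1·(1565/43) since 43 mod 4 = 3, 1565 mod 4 = 1; sign now -1
(1565/43) = (17/43)   [reduce mod 43]
reciprocity: (17/43) = +1·(43/17) since 17 mod 4 = 1, 43 mod 4 = 3; sign now -1
(43/17) = (9/17)   [reduce mod 17]
reciprocity: (9/17) = +1·(17/9) since 9 mod 4 = 1, 17 mod 4 = 1; sign now -1
(17/9) = (8/9)   [reduce mod 9]
8 = 2^3·1; (2/9) = +1 since 9 mod 8 = 1, so (8/9) = (+1)^3·(1/9); sign now -1
(1/9) = 1; final value = sign = -1

-1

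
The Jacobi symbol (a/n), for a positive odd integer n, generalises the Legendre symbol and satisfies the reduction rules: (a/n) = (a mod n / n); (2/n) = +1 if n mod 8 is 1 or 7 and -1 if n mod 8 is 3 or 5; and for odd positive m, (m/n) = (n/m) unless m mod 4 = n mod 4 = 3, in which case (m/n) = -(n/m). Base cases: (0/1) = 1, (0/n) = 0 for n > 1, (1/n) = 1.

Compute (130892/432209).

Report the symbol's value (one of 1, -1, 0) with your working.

1

130892 = 2^2·32723; (2/432209) = +1 since 432209 mod 8 = 1, so (130892/432209) = (+1)^2·(32723/432209); sign now +1
reciprocity: (32723/432209) = +1·(432209/32723) since 32723 mod 4 = 3, 432209 mod 4 = 1; sign now +1
(432209/32723) = (6810/32723)   [reduce mod 32723]
6810 = 2^1·3405; (2/32723) = -1 since 32723 mod 8 = 3, so (6810/32723) = (-1)^1·(3405/32723); sign now -1
reciprocity: (3405/32723) = +1·(32723/3405) since 3405 mod 4 = 1, 32723 mod 4 = 3; sign now -1
(32723/3405) = (2078/3405)   [reduce mod 3405]
2078 = 2^1·1039; (2/3405) = -1 since 3405 mod 8 = 5, so (2078/3405) = (-1)^1·(1039/3405); sign now +1
reciprocity: (1039/3405) = +1·(3405/1039) since 1039 mod 4 = 3, 3405 mod 4 = 1; sign now +1
(3405/1039) = (288/1039)   [reduce mod 1039]
288 = 2^5·9; (2/1039) = +1 since 1039 mod 8 = 7, so (288/1039) = (+1)^5·(9/1039); sign now +1
reciprocity: (9/1039) = +1·(1039/9) since 9 mod 4 = 1, 1039 mod 4 = 3; sign now +1
(1039/9) = (4/9)   [reduce mod 9]
4 = 2^2·1; (2/9) = +1 since 9 mod 8 = 1, so (4/9) = (+1)^2·(1/9); sign now +1
(1/9) = 1; final value = sign = +1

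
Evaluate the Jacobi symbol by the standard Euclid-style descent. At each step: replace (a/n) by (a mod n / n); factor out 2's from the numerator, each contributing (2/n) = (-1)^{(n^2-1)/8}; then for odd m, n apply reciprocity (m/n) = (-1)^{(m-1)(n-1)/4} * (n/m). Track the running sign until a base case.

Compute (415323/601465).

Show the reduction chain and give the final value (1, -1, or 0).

-1

flip (415323/601465) -> (601465/415323): both odd, 415323 mod 4 = 3, 601465 mod 4 = 1, so the flip contributes +1; sign now +1
(601465/415323): 601465 mod 415323 = 186142, so (601465/415323) = (186142/415323)
factor out 2^1: 186142 = 2^1·93071; with 415323 mod 8 = 3, (2/415323) = -1; sign now -1; continue with (93071/415323)
flip (93071/415323) -> (415323/93071): both odd, 93071 mod 4 = 3, 415323 mod 4 = 3, so the flip contributes -1; sign now +1
(415323/93071): 415323 mod 93071 = 43039, so (415323/93071) = (43039/93071)
flip (43039/93071) -> (93071/43039): both odd, 43039 mod 4 = 3, 93071 mod 4 = 3, so the flip contributes -1; sign now -1
(93071/43039): 93071 mod 43039 = 6993, so (93071/43039) = (6993/43039)
flip (6993/43039) -> (43039/6993): both odd, 6993 mod 4 = 1, 43039 mod 4 = 3, so the flip contributes +1; sign now -1
(43039/6993): 43039 mod 6993 = 1081, so (43039/6993) = (1081/6993)
flip (1081/6993) -> (6993/1081): both odd, 1081 mod 4 = 1, 6993 mod 4 = 1, so the flip contributes +1; sign now -1
(6993/1081): 6993 mod 1081 = 507, so (6993/1081) = (507/1081)
flip (507/1081) -> (1081/507): both odd, 507 mod 4 = 3, 1081 mod 4 = 1, so the flip contributes +1; sign now -1
(1081/507): 1081 mod 507 = 67, so (1081/507) = (67/507)
flip (67/507) -> (507/67): both odd, 67 mod 4 = 3, 507 mod 4 = 3, so the flip contributes -1; sign now +1
(507/67): 507 mod 67 = 38, so (507/67) = (38/67)
factor out 2^1: 38 = 2^1·19; with 67 mod 8 = 3, (2/67) = -1; sign now -1; continue with (19/67)
flip (19/67) -> (67/19): both odd, 19 mod 4 = 3, 67 mod 4 = 3, so the flip contributes -1; sign now +1
(67/19): 67 mod 19 = 10, so (67/19) = (10/19)
factor out 2^1: 10 = 2^1·5; with 19 mod 8 = 3, (2/19) = -1; sign now -1; continue with (5/19)
flip (5/19) -> (19/5): both odd, 5 mod 4 = 1, 19 mod 4 = 3, so the flip contributes +1; sign now -1
(19/5): 19 mod 5 = 4, so (19/5) = (4/5)
factor out 2^2: 4 = 2^2·1; with 5 mod 8 = 5, (2/5) = -1; sign now -1; continue with (1/5)
reached (1/5) = 1, so the symbol is -1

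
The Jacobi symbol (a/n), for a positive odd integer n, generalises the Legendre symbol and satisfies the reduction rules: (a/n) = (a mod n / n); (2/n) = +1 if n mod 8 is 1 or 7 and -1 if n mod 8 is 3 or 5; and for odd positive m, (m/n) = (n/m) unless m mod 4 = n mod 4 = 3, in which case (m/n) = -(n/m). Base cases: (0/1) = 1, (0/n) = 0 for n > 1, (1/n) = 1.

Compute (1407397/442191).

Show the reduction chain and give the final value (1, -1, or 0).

(1407397/442191): 1407397 mod 442191 = 80824, so (1407397/442191) = (80824/442191)
factor out 2^3: 80824 = 2^3·10103; with 442191 mod 8 = 7, (2/442191) = +1; sign now +1; continue with (10103/442191)
flip (10103/442191) -> (442191/10103): both odd, 10103 mod 4 = 3, 442191 mod 4 = 3, so the flip contributes -1; sign now -1
(442191/10103): 442191 mod 10103 = 7762, so (442191/10103) = (7762/10103)
factor out 2^1: 7762 = 2^1·3881; with 10103 mod 8 = 7, (2/10103) = +1; sign now -1; continue with (3881/10103)
flip (3881/10103) -> (10103/3881): both odd, 3881 mod 4 = 1, 10103 mod 4 = 3, so the flip contributes +1; sign now -1
(10103/3881): 10103 mod 3881 = 2341, so (10103/3881) = (2341/3881)
flip (2341/3881) -> (3881/2341): both odd, 2341 mod 4 = 1, 3881 mod 4 = 1, so the flip contributes +1; sign now -1
(3881/2341): 3881 mod 2341 = 1540, so (3881/2341) = (1540/2341)
factor out 2^2: 1540 = 2^2·385; with 2341 mod 8 = 5, (2/2341) = -1; sign now -1; continue with (385/2341)
flip (385/2341) -> (2341/385): both odd, 385 mod 4 = 1, 2341 mod 4 = 1, so the flip contributes +1; sign now -1
(2341/385): 2341 mod 385 = 31, so (2341/385) = (31/385)
flip (31/385) -> (385/31): both odd, 31 mod 4 = 3, 385 mod 4 = 1, so the flip contributes +1; sign now -1
(385/31): 385 mod 31 = 13, so (385/31) = (13/31)
flip (13/31) -> (31/13): both odd, 13 mod 4 = 1, 31 mod 4 = 3, so the flip contributes +1; sign now -1
(31/13): 31 mod 13 = 5, so (31/13) = (5/13)
flip (5/13) -> (13/5): both odd, 5 mod 4 = 1, 13 mod 4 = 1, so the flip contributes +1; sign now -1
(13/5): 13 mod 5 = 3, so (13/5) = (3/5)
flip (3/5) -> (5/3): both odd, 3 mod 4 = 3, 5 mod 4 = 1, so the flip contributes +1; sign now -1
(5/3): 5 mod 3 = 2, so (5/3) = (2/3)
factor out 2^1: 2 = 2^1·1; with 3 mod 8 = 3, (2/3) = -1; sign now +1; continue with (1/3)
reached (1/3) = 1, so the symbol is +1

1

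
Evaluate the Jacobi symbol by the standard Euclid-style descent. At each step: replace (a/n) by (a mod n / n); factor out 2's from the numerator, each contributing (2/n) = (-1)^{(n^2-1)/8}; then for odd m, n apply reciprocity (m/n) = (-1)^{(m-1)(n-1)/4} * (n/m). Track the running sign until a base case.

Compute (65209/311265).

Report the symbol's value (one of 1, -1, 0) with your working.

-1

flip (65209/311265) -> (311265/65209): both odd, 65209 mod 4 = 1, 311265 mod 4 = 1, so the flip contributes +1; sign now +1
(311265/65209): 311265 mod 65209 = 50429, so (311265/65209) = (50429/65209)
flip (50429/65209) -> (65209/50429): both odd, 50429 mod 4 = 1, 65209 mod 4 = 1, so the flip contributes +1; sign now +1
(65209/50429): 65209 mod 50429 = 14780, so (65209/50429) = (14780/50429)
factor out 2^2: 14780 = 2^2·3695; with 50429 mod 8 = 5, (2/50429) = -1; sign now +1; continue with (3695/50429)
flip (3695/50429) -> (50429/3695): both odd, 3695 mod 4 = 3, 50429 mod 4 = 1, so the flip contributes +1; sign now +1
(50429/3695): 50429 mod 3695 = 2394, so (50429/3695) = (2394/3695)
factor out 2^1: 2394 = 2^1·1197; with 3695 mod 8 = 7, (2/3695) = +1; sign now +1; continue with (1197/3695)
flip (1197/3695) -> (3695/1197): both odd, 1197 mod 4 = 1, 3695 mod 4 = 3, so the flip contributes +1; sign now +1
(3695/1197): 3695 mod 1197 = 104, so (3695/1197) = (104/1197)
factor out 2^3: 104 = 2^3·13; with 1197 mod 8 = 5, (2/1197) = -1; sign now -1; continue with (13/1197)
flip (13/1197) -> (1197/13): both odd, 13 mod 4 = 1, 1197 mod 4 = 1, so the flip contributes +1; sign now -1
(1197/13): 1197 mod 13 = 1, so (1197/13) = (1/13)
reached (1/13) = 1, so the symbol is -1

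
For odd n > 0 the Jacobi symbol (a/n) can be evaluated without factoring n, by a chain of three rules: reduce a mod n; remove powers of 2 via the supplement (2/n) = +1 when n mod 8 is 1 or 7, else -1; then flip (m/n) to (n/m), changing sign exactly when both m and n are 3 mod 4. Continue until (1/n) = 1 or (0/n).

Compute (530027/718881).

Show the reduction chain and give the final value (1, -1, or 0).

1

flip (530027/718881) -> (718881/530027): both odd, 530027 mod 4 = 3, 718881 mod 4 = 1, so the flip contributes +1; sign now +1
(718881/530027): 718881 mod 530027 = 188854, so (718881/530027) = (188854/530027)
factor out 2^1: 188854 = 2^1·94427; with 530027 mod 8 = 3, (2/530027) = -1; sign now -1; continue with (94427/530027)
flip (94427/530027) -> (530027/94427): both odd, 94427 mod 4 = 3, 530027 mod 4 = 3, so the flip contributes -1; sign now +1
(530027/94427): 530027 mod 94427 = 57892, so (530027/94427) = (57892/94427)
factor out 2^2: 57892 = 2^2·14473; with 94427 mod 8 = 3, (2/94427) = -1; sign now +1; continue with (14473/94427)
flip (14473/94427) -> (94427/14473): both odd, 14473 mod 4 = 1, 94427 mod 4 = 3, so the flip contributes +1; sign now +1
(94427/14473): 94427 mod 14473 = 7589, so (94427/14473) = (7589/14473)
flip (7589/14473) -> (14473/7589): both odd, 7589 mod 4 = 1, 14473 mod 4 = 1, so the flip contributes +1; sign now +1
(14473/7589): 14473 mod 7589 = 6884, so (14473/7589) = (6884/7589)
factor out 2^2: 6884 = 2^2·1721; with 7589 mod 8 = 5, (2/7589) = -1; sign now +1; continue with (1721/7589)
flip (1721/7589) -> (7589/1721): both odd, 1721 mod 4 = 1, 7589 mod 4 = 1, so the flip contributes +1; sign now +1
(7589/1721): 7589 mod 1721 = 705, so (7589/1721) = (705/1721)
flip (705/1721) -> (1721/705): both odd, 705 mod 4 = 1, 1721 mod 4 = 1, so the flip contributes +1; sign now +1
(1721/705): 1721 mod 705 = 311, so (1721/705) = (311/705)
flip (311/705) -> (705/311): both odd, 311 mod 4 = 3, 705 mod 4 = 1, so the flip contributes +1; sign now +1
(705/311): 705 mod 311 = 83, so (705/311) = (83/311)
flip (83/311) -> (311/83): both odd, 83 mod 4 = 3, 311 mod 4 = 3, so the flip contributes -1; sign now -1
(311/83): 311 mod 83 = 62, so (311/83) = (62/83)
factor out 2^1: 62 = 2^1·31; with 83 mod 8 = 3, (2/83) = -1; sign now +1; continue with (31/83)
flip (31/83) -> (83/31): both odd, 31 mod 4 = 3, 83 mod 4 = 3, so the flip contributes -1; sign now -1
(83/31): 83 mod 31 = 21, so (83/31) = (21/31)
flip (21/31) -> (31/21): both odd, 21 mod 4 = 1, 31 mod 4 = 3, so the flip contributes +1; sign now -1
(31/21): 31 mod 21 = 10, so (31/21) = (10/21)
factor out 2^1: 10 = 2^1·5; with 21 mod 8 = 5, (2/21) = -1; sign now +1; continue with (5/21)
flip (5/21) -> (21/5): both odd, 5 mod 4 = 1, 21 mod 4 = 1, so the flip contributes +1; sign now +1
(21/5): 21 mod 5 = 1, so (21/5) = (1/5)
reached (1/5) = 1, so the symbol is +1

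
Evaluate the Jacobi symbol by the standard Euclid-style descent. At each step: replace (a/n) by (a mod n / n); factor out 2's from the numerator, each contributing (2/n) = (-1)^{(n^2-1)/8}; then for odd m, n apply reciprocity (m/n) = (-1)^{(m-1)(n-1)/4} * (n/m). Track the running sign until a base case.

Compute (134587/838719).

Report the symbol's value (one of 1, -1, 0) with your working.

-1

flip (134587/838719) -> (838719/134587): both odd, 134587 mod 4 = 3, 838719 mod 4 = 3, so the flip contributes -1; sign now -1
(838719/134587): 838719 mod 134587 = 31197, so (838719/134587) = (31197/134587)
flip (31197/134587) -> (134587/31197): both odd, 31197 mod 4 = 1, 134587 mod 4 = 3, so the flip contributes +1; sign now -1
(134587/31197): 134587 mod 31197 = 9799, so (134587/31197) = (9799/31197)
flip (9799/31197) -> (31197/9799): both odd, 9799 mod 4 = 3, 31197 mod 4 = 1, so the flip contributes +1; sign now -1
(31197/9799): 31197 mod 9799 = 1800, so (31197/9799) = (1800/9799)
factor out 2^3: 1800 = 2^3·225; with 9799 mod 8 = 7, (2/9799) = +1; sign now -1; continue with (225/9799)
flip (225/9799) -> (9799/225): both odd, 225 mod 4 = 1, 9799 mod 4 = 3, so the flip contributes +1; sign now -1
(9799/225): 9799 mod 225 = 124, so (9799/225) = (124/225)
factor out 2^2: 124 = 2^2·31; with 225 mod 8 = 1, (2/225) = +1; sign now -1; continue with (31/225)
flip (31/225) -> (225/31): both odd, 31 mod 4 = 3, 225 mod 4 = 1, so the flip contributes +1; sign now -1
(225/31): 225 mod 31 = 8, so (225/31) = (8/31)
factor out 2^3: 8 = 2^3·1; with 31 mod 8 = 7, (2/31) = +1; sign now -1; continue with (1/31)
reached (1/31) = 1, so the symbol is -1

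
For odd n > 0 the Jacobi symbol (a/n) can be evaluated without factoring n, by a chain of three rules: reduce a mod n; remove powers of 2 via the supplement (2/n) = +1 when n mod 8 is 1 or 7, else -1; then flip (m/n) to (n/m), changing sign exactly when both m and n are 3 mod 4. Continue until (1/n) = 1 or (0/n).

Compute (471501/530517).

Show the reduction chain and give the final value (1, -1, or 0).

0

flip (471501/530517) -> (530517/471501): both odd, 471501 mod 4 = 1, 530517 mod 4 = 1, so the flip contributes +1; sign now +1
(530517/471501): 530517 mod 471501 = 59016, so (530517/471501) = (59016/471501)
factor out 2^3: 59016 = 2^3·7377; with 471501 mod 8 = 5, (2/471501) = -1; sign now -1; continue with (7377/471501)
flip (7377/471501) -> (471501/7377): both odd, 7377 mod 4 = 1, 471501 mod 4 = 1, so the flip contributes +1; sign now -1
(471501/7377): 471501 mod 7377 = 6750, so (471501/7377) = (6750/7377)
factor out 2^1: 6750 = 2^1·3375; with 7377 mod 8 = 1, (2/7377) = +1; sign now -1; continue with (3375/7377)
flip (3375/7377) -> (7377/3375): both odd, 3375 mod 4 = 3, 7377 mod 4 = 1, so the flip contributes +1; sign now -1
(7377/3375): 7377 mod 3375 = 627, so (7377/3375) = (627/3375)
flip (627/3375) -> (3375/627): both odd, 627 mod 4 = 3, 3375 mod 4 = 3, so the flip contributes -1; sign now +1
(3375/627): 3375 mod 627 = 240, so (3375/627) = (240/627)
factor out 2^4: 240 = 2^4·15; with 627 mod 8 = 3, (2/627) = -1; sign now +1; continue with (15/627)
flip (15/627) -> (627/15): both odd, 15 mod 4 = 3, 627 mod 4 = 3, so the flip contributes -1; sign now -1
(627/15): 627 mod 15 = 12, so (627/15) = (12/15)
factor out 2^2: 12 = 2^2·3; with 15 mod 8 = 7, (2/15) = +1; sign now -1; continue with (3/15)
flip (3/15) -> (15/3): both odd, 3 mod 4 = 3, 15 mod 4 = 3, so the flip contributes -1; sign now +1
(15/3): 15 mod 3 = 0, so (15/3) = (0/3)
reached (0/3); gcd(a, n) > 1, so (0/3) = 0 and the symbol is 0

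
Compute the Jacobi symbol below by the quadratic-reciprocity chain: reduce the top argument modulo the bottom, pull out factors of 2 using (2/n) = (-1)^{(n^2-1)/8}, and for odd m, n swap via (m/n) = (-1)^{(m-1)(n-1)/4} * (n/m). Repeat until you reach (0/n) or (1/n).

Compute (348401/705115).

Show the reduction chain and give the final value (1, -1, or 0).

-1

reciprocity: (348401/705115) = +1·(705115/348401) since 348401 mod 4 = 1, 705115 mod 4 = 3; sign now +1
(705115/348401) = (8313/348401)   [reduce mod 348401]
reciprocity: (8313/348401) = +1·(348401/8313) since 8313 mod 4 = 1, 348401 mod 4 = 1; sign now +1
(348401/8313) = (7568/8313)   [reduce mod 8313]
7568 = 2^4·473; (2/8313) = +1 since 8313 mod 8 = 1, so (7568/8313) = (+1)^4·(473/8313); sign now +1
reciprocity: (473/8313) = +1·(8313/473) since 473 mod 4 = 1, 8313 mod 4 = 1; sign now +1
(8313/473) = (272/473)   [reduce mod 473]
272 = 2^4·17; (2/473) = +1 since 473 mod 8 = 1, so (272/473) = (+1)^4·(17/473); sign now +1
reciprocity: (17/473) = +1·(473/17) since 17 mod 4 = 1, 473 mod 4 = 1; sign now +1
(473/17) = (14/17)   [reduce mod 17]
14 = 2^1·7; (2/17) = +1 since 17 mod 8 = 1, so (14/17) = (+1)^1·(7/17); sign now +1
reciprocity: (7/17) = +1·(17/7) since 7 mod 4 = 3, 17 mod 4 = 1; sign now +1
(17/7) = (3/7)   [reduce mod 7]
reciprocity: (3/7) = -1·(7/3) since 3 mod 4 = 3, 7 mod 4 = 3; sign now -1
(7/3) = (1/3)   [reduce mod 3]
(1/3) = 1; final value = sign = -1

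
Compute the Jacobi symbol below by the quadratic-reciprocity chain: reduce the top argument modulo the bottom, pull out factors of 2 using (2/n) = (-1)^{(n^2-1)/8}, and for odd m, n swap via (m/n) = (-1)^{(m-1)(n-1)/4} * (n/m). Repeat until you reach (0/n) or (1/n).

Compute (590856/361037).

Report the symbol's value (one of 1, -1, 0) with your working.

(590856/361037): 590856 mod 361037 = 229819, so (590856/361037) = (229819/361037)
flip (229819/361037) -> (361037/229819): both odd, 229819 mod 4 = 3, 361037 mod 4 = 1, so the flip contributes +1; sign now +1
(361037/229819): 361037 mod 229819 = 131218, so (361037/229819) = (131218/229819)
factor out 2^1: 131218 = 2^1·65609; with 229819 mod 8 = 3, (2/229819) = -1; sign now -1; continue with (65609/229819)
flip (65609/229819) -> (229819/65609): both odd, 65609 mod 4 = 1, 229819 mod 4 = 3, so the flip contributes +1; sign now -1
(229819/65609): 229819 mod 65609 = 32992, so (229819/65609) = (32992/65609)
factor out 2^5: 32992 = 2^5·1031; with 65609 mod 8 = 1, (2/65609) = +1; sign now -1; continue with (1031/65609)
flip (1031/65609) -> (65609/1031): both odd, 1031 mod 4 = 3, 65609 mod 4 = 1, so the flip contributes +1; sign now -1
(65609/1031): 65609 mod 1031 = 656, so (65609/1031) = (656/1031)
factor out 2^4: 656 = 2^4·41; with 1031 mod 8 = 7, (2/1031) = +1; sign now -1; continue with (41/1031)
flip (41/1031) -> (1031/41): both odd, 41 mod 4 = 1, 1031 mod 4 = 3, so the flip contributes +1; sign now -1
(1031/41): 1031 mod 41 = 6, so (1031/41) = (6/41)
factor out 2^1: 6 = 2^1·3; with 41 mod 8 = 1, (2/41) = +1; sign now -1; continue with (3/41)
flip (3/41) -> (41/3): both odd, 3 mod 4 = 3, 41 mod 4 = 1, so the flip contributes +1; sign now -1
(41/3): 41 mod 3 = 2, so (41/3) = (2/3)
factor out 2^1: 2 = 2^1·1; with 3 mod 8 = 3, (2/3) = -1; sign now +1; continue with (1/3)
reached (1/3) = 1, so the symbol is +1

1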